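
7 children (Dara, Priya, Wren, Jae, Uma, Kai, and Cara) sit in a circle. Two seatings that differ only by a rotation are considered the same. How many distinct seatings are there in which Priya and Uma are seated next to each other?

Glue Priya and Uma into a block (2 internal orders). Seating 6 units around a circle gives (5)! arrangements.
So 2 × (5)! = 2 × 120 = 240.

240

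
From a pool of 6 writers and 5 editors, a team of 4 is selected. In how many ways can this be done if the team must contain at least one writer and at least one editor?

310

With no constraint there are C(11,4) = 330 possible selections.
Subtract selections that omit an entire group: no writers → C(5,4) = 5; no editors → C(6,4) = 15.
Both groups omitted at once is impossible, so 330 − 20 = 310.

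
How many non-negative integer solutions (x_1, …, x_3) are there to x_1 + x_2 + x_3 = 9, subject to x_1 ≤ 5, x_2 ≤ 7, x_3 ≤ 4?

27

Ignoring the caps, the number of non-negative solutions to x_1+…+x_3 = 9 is C(11,2) = 55.
Subtract solutions that violate a single cap (substitute x_i' = x_i − (cap_i+1)): x_1 ≥ 6 gives C(5,2) = 10; x_2 ≥ 8 gives C(3,2) = 3; x_3 ≥ 5 gives C(6,2) = 15. Together 28.
No two caps can be exceeded simultaneously, so the pair terms are all 0.
By inclusion–exclusion the count is 55 − 28 + 0 = 27.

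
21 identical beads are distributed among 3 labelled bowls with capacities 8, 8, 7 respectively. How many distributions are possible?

6

Without the upper bounds there are C(23,2) = 253 ways to split 21 among 3 bowls.
Subtract solutions that violate a single cap (substitute x_i' = x_i − (cap_i+1)): x_1 ≥ 9 gives C(14,2) = 91; x_2 ≥ 9 gives C(14,2) = 91; x_3 ≥ 8 gives C(15,2) = 105. Together 287.
Add back pairs where two caps are both exceeded: 10 + 15 + 15 = 40.
By inclusion–exclusion the count is 253 − 287 + 40 = 6.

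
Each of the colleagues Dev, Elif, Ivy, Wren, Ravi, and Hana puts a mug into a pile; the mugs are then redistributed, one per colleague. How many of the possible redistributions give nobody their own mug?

Let Aᵢ be the assignments in which colleague i gets their own mug. We want the size of the complement of A₁∪…∪A_6.
By inclusion–exclusion this is Σ_{j=0}^{6} (−1)^j C(6,j)·(6−j)!.
Computing: 720 − 720 + 360 − 120 + 30 − 6 + 1 = 265.

265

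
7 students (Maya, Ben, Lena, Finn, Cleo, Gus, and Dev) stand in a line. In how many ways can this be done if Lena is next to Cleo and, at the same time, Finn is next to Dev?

Treat {Lena,Cleo} as one block (2 orders) and {Finn,Dev} as another (2 orders).
That leaves 5 units to arrange: 2 × 2 × 5! = 4 × 120 = 480.

480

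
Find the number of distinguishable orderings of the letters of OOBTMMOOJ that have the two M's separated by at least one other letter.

There are 9!/(4!·2!) = 7560 arrangements of OOBTMMOOJ in total.
If the two M's are adjacent, glue them into one block, leaving 8 items to arrange: (8)!/(4!) = 1680 ways.
Subtracting, 7560 − 1680 = 5880 arrangements keep the M's apart.

5880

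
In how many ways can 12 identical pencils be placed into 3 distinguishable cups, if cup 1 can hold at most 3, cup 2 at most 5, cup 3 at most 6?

6

By stars and bars, unrestricted non-negative solutions to x_1+…+x_3 = 12 number C(12+2,2) = 91.
Subtract solutions that violate a single cap (substitute x_i' = x_i − (cap_i+1)): x_1 ≥ 4 gives C(10,2) = 45; x_2 ≥ 6 gives C(8,2) = 28; x_3 ≥ 7 gives C(7,2) = 21. Together 94.
Add back pairs where two caps are both exceeded: 6 + 3 + 0 = 9.
By inclusion–exclusion the count is 91 − 94 + 9 = 6.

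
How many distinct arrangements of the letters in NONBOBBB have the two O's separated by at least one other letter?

315

Total arrangements of NONBOBBB: 8!/(4!·2!·2!) = 420.
Arrangements with the O's together: treat OO as one letter, giving (7)!/(4!·2!) = 105.
Subtracting, 420 − 105 = 315 arrangements keep the O's apart.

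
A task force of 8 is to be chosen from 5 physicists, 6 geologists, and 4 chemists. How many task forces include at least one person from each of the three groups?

Unrestricted: C(15,8) = 6435 ways to pick any 8 of the 15.
Subtract selections that omit an entire group: no physicists → C(10,8) = 45; no geologists → C(9,8) = 9; no chemists → C(11,8) = 165.
Add back selections omitting two groups (i.e. drawn from a single group): C(5,8) + C(6,8) + C(4,8) = 0.
By inclusion–exclusion: 6435 − 219 + 0 = 6216.

6216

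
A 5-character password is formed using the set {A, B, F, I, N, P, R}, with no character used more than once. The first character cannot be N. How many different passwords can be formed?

The first character has 7−1 = 6 choices (anything except N).
The remaining 4 characters are filled from the other 6 symbols without repetition: 6 × 5 × 4 × 3 = 360.
Total: 6 × 360 = 2160.

2160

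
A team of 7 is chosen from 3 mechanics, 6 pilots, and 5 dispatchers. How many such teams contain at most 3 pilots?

Split by how many pilots are chosen (0 through 3).
Sum: C(6,0)·C(8,7) + C(6,1)·C(8,6) + C(6,2)·C(8,5) + C(6,3)·C(8,4) = 8 + 168 + 840 + 1400 = 2416.

2416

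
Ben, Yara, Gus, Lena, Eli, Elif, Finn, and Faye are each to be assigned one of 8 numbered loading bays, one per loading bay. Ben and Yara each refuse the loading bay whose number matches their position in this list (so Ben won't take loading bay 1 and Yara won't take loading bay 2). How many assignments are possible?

Let Aᵢ (for i ∈ {1, 2}) be the placements that put person i in their forbidden loading bay. Any j of these fix j positions, leaving (8−j)! ways to fill the rest, and there are C(2,j) ways to pick which j.
By inclusion–exclusion, the number of valid placements is Σ_{j=0}^{2} (−1)^j C(2,j)·(8−j)!.
Computing: 40320 − 10080 + 720 = 30960.

30960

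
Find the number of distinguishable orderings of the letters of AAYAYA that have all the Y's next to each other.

Treat the 2 copies of Y as a single block. The multiset to arrange is then {YY, A, A, A, A}, 5 items in all.
That gives (5)!/(4!) = 5 arrangements.

5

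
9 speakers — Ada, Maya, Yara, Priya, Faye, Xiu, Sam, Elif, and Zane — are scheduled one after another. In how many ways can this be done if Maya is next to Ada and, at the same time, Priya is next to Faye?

Treat {Maya,Ada} as one block (2 orders) and {Priya,Faye} as another (2 orders).
That leaves 7 units to arrange: 2 × 2 × 7! = 4 × 5040 = 20160.

20160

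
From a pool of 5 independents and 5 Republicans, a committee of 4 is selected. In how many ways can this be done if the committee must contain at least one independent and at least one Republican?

Total 4-person selections from all 10: C(10,4) = 210.
Selections missing a whole group: no independents → C(5,4) = 5; no Republicans → C(5,4) = 5.
Both groups omitted at once is impossible, so 210 − 10 = 200.

200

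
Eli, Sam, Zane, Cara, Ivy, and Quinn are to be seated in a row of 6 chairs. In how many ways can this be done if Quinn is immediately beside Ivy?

240

Treat {Quinn, Ivy} as a single unit. There are 5 units to order, and the pair itself can be ordered 2 ways.
That gives 2 × 5! = 2 × 120 = 240.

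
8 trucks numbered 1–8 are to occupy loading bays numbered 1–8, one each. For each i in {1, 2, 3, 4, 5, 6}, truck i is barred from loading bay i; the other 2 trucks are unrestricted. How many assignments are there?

18806

Let Aᵢ (for 1 ≤ i ≤ 6) be the placements that put truck i in its forbidden loading bay. Any j of these fix j positions, leaving (8−j)! ways to fill the rest, and there are C(6,j) ways to pick which j.
By inclusion–exclusion, the number of valid placements is Σ_{j=0}^{6} (−1)^j C(6,j)·(8−j)!.
Computing: 40320 − 30240 + 10800 − 2400 + 360 − 36 + 2 = 18806.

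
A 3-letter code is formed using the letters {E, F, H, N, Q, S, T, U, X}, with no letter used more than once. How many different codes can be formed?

504

This is a permutation of 3 out of 9: P(9,3) = 9!/6!.
That product is 9 × 8 × 7 = 504.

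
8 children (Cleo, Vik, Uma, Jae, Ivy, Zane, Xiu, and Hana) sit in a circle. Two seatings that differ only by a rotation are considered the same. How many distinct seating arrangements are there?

Around a circle, 8 distinct people have 8!/8 = (7)! = 5040 rotationally distinct seatings.

5040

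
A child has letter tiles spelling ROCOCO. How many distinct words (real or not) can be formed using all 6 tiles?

The 6 letters of ROCOCO have repeats: C appearing twice and O appearing 3 times.
The number of distinct arrangements is 6!/(3!·2!) = 720/12 = 60.

60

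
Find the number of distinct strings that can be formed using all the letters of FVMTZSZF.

Letter multiplicities in FVMTZSZF: F×2, M×1, S×1, T×1, V×1, Z×2.
So there are 8! / (2!·2!) = 10080 distinguishable arrangements.

10080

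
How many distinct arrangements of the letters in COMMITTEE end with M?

Fix M in the last position and arrange the remaining 8 letters.
Those 8 letters have E appearing twice and T appearing twice, giving (8)!/(2!·2!) = 10080.

10080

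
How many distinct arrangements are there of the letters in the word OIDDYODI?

The 8 letters of OIDDYODI have repeats: D appearing 3 times, I appearing twice, and O appearing twice.
The number of distinct arrangements is 8!/(3!·2!·2!) = 40320/24 = 1680.

1680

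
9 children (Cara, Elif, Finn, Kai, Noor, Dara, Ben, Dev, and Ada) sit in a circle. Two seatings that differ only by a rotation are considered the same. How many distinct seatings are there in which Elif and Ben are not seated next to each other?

All circular seatings of 9 people number (8)! = 40320.
Those with Elif next to Ben: fuse the pair into one unit and seat 8 units around a circle — 2·(7)! = 10080.
Subtracting, 40320 − 10080 = 30240.

30240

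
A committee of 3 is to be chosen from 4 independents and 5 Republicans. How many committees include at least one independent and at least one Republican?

70

Unrestricted: C(9,3) = 84 ways to pick any 3 of the 9.
Selections missing a whole group: no independents → C(5,3) = 10; no Republicans → C(4,3) = 4.
Both groups omitted at once is impossible, so 84 − 14 = 70.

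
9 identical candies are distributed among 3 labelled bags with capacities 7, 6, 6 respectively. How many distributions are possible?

40

By stars and bars, unrestricted non-negative solutions to x_1+…+x_3 = 9 number C(9+2,2) = 55.
Subtract solutions that violate a single cap (substitute x_i' = x_i − (cap_i+1)): x_1 ≥ 8 gives C(3,2) = 3; x_2 ≥ 7 gives C(4,2) = 6; x_3 ≥ 7 gives C(4,2) = 6. Together 15.
No two caps can be exceeded simultaneously, so the pair terms are all 0.
By inclusion–exclusion the count is 55 − 15 + 0 = 40.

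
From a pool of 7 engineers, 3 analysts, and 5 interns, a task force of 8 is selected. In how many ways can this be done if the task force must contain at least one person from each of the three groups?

With no constraint there are C(15,8) = 6435 possible selections.
Subtract selections that omit an entire group: no engineers → C(8,8) = 1; no analysts → C(12,8) = 495; no interns → C(10,8) = 45.
Add back selections omitting two groups (i.e. drawn from a single group): C(7,8) + C(3,8) + C(5,8) = 0.
By inclusion–exclusion: 6435 − 541 + 0 = 5894.

5894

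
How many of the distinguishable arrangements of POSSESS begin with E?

With the first slot taken by E, it remains to arrange the other 6 letters (POSSSS).
Those 6 letters have S appearing 4 times, giving (6)!/(4!) = 30.

30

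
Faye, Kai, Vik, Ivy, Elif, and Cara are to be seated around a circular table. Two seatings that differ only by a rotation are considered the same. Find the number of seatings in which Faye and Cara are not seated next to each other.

72

All circular seatings of 6 people number (5)! = 120.
Seatings with Faye beside Cara: treat them as a block with 2 internal orders, giving 2 × (4)! = 48.
Subtracting, 120 − 48 = 72.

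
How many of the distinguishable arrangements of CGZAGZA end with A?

With the last slot taken by A, it remains to arrange the other 6 letters (CGZGZA).
Those 6 letters have G appearing twice and Z appearing twice, giving (6)!/(2!·2!) = 180.

180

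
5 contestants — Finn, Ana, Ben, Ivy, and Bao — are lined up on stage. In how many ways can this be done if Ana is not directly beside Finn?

72

Of the 5! = 120 arrangements, those with Ana and Finn adjacent number 2 × 4! = 48 (treat the pair as a block with 2 internal orders).
Complementary counting: 120 − 48 = 72.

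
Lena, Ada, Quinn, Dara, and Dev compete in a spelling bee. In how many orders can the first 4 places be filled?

This is an ordered selection of 4 from 5: P(5,4).
That gives 5 × 4 × 3 × 2 = 120.

120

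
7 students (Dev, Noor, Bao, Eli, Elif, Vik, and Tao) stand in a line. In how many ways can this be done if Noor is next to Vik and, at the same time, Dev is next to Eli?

480

Treat {Noor,Vik} as one block (2 orders) and {Dev,Eli} as another (2 orders).
That leaves 5 units to arrange: 2 × 2 × 5! = 4 × 120 = 480.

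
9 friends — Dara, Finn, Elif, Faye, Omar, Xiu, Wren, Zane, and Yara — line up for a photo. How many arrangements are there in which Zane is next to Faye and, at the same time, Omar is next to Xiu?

20160

Treat {Zane,Faye} as one block (2 orders) and {Omar,Xiu} as another (2 orders).
That leaves 7 units to arrange: 2 × 2 × 7! = 4 × 5040 = 20160.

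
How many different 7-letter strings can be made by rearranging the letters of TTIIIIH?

The 7 letters of TTIIIIH have repeats: I appearing 4 times and T appearing twice.
The number of distinct arrangements is 7!/(4!·2!) = 5040/48 = 105.

105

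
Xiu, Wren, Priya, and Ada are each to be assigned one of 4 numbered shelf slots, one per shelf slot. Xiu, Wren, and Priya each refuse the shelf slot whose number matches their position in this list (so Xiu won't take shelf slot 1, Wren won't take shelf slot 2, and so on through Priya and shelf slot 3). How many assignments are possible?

Let Aᵢ (for i ∈ {1, 2, 3}) be the placements that put person i in their forbidden shelf slot. Any j of these fix j positions, leaving (4−j)! ways to fill the rest, and there are C(3,j) ways to pick which j.
By inclusion–exclusion, the number of valid placements is Σ_{j=0}^{3} (−1)^j C(3,j)·(4−j)!.
Computing: 24 − 18 + 6 − 1 = 11.

11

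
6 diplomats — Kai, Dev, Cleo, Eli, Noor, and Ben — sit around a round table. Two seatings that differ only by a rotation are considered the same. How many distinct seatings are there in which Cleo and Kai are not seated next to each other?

72

All circular seatings of 6 people number (5)! = 120.
Those with Cleo next to Kai: fuse the pair into one unit and seat 5 units around a circle — 2·(4)! = 48.
Subtracting, 120 − 48 = 72.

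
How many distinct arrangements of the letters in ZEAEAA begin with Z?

Fix Z in the first position and arrange the remaining 5 letters.
Those 5 letters have A appearing 3 times and E appearing twice, giving (5)!/(3!·2!) = 10.

10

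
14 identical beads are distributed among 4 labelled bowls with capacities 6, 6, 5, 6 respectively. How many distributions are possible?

170

Ignoring the caps, the number of non-negative solutions to x_1+…+x_4 = 14 is C(17,3) = 680.
Subtract solutions that violate a single cap (substitute x_i' = x_i − (cap_i+1)): x_1 ≥ 7 gives C(10,3) = 120; x_2 ≥ 7 gives C(10,3) = 120; x_3 ≥ 6 gives C(11,3) = 165; x_4 ≥ 7 gives C(10,3) = 120. Together 525.
Add back pairs where two caps are both exceeded: 1 + 4 + 1 + 4 + 1 + 4 = 15.
By inclusion–exclusion the count is 680 − 525 + 15 = 170.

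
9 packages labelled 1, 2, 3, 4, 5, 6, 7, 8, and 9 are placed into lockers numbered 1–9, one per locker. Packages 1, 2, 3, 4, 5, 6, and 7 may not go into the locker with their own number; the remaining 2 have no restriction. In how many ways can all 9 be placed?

Let Aᵢ (for 1 ≤ i ≤ 7) be the placements that put package i in its forbidden locker. Any j of these fix j positions, leaving (9−j)! ways to fill the rest, and there are C(7,j) ways to pick which j.
By inclusion–exclusion, the number of valid placements is Σ_{j=0}^{7} (−1)^j C(7,j)·(9−j)!.
Computing: 362880 − 282240 + 105840 − 25200 + 4200 − 504 + 42 − 2 = 165016.

165016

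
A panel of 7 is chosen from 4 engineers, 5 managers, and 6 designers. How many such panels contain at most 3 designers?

Split by how many designers are chosen (0 through 3).
Sum: C(6,0)·C(9,7) + C(6,1)·C(9,6) + C(6,2)·C(9,5) + C(6,3)·C(9,4) = 36 + 504 + 1890 + 2520 = 4950.

4950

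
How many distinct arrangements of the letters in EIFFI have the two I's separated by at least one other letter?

There are 5!/(2!·2!) = 30 arrangements of EIFFI in total.
If the two I's are adjacent, glue them into one block, leaving 4 items to arrange: (4)!/(2!) = 12 ways.
Hence 30 − 12 = 18.

18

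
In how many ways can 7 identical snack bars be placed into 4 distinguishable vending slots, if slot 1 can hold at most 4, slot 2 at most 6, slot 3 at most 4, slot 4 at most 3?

By stars and bars, unrestricted non-negative solutions to x_1+…+x_4 = 7 number C(7+3,3) = 120.
Subtract solutions that violate a single cap (substitute x_i' = x_i − (cap_i+1)): x_1 ≥ 5 gives C(5,3) = 10; x_2 ≥ 7 gives C(3,3) = 1; x_3 ≥ 5 gives C(5,3) = 10; x_4 ≥ 4 gives C(6,3) = 20. Together 41.
No two caps can be exceeded simultaneously, so the pair terms are all 0.
By inclusion–exclusion the count is 120 − 41 + 0 = 79.

79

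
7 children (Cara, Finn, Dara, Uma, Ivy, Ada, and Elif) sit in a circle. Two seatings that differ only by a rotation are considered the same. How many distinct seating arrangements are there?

Around a circle, 7 distinct people have 7!/7 = (6)! = 720 rotationally distinct seatings.

720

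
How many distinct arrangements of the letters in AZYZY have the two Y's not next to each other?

18

There are 5!/(2!·2!) = 30 arrangements of AZYZY in total.
If the two Y's are adjacent, glue them into one block, leaving 4 items to arrange: (4)!/(2!) = 12 ways.
Hence 30 − 12 = 18.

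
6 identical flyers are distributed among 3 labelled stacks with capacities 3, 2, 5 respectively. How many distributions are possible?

11

Ignoring the caps, the number of non-negative solutions to x_1+…+x_3 = 6 is C(8,2) = 28.
Subtract solutions that violate a single cap (substitute x_i' = x_i − (cap_i+1)): x_1 ≥ 4 gives C(4,2) = 6; x_2 ≥ 3 gives C(5,2) = 10; x_3 ≥ 6 gives C(2,2) = 1. Together 17.
No two caps can be exceeded simultaneously, so the pair terms are all 0.
By inclusion–exclusion the count is 28 − 17 + 0 = 11.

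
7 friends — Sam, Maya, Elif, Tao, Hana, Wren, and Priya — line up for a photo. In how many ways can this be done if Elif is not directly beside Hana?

Of the 7! = 5040 arrangements, those with Elif and Hana adjacent number 2 × 6! = 1440 (treat the pair as a block with 2 internal orders).
Complementary counting: 5040 − 1440 = 3600.

3600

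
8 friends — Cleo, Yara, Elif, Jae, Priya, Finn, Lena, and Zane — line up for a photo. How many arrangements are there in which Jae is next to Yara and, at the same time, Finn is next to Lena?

Treat {Jae,Yara} as one block (2 orders) and {Finn,Lena} as another (2 orders).
That leaves 6 units to arrange: 2 × 2 × 6! = 4 × 720 = 2880.

2880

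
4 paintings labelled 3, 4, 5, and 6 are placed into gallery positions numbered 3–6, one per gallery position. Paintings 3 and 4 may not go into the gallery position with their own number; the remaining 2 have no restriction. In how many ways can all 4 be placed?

Let Aᵢ (for i ∈ {3, 4}) be the placements that put painting i in its forbidden gallery position. Any j of these fix j positions, leaving (4−j)! ways to fill the rest, and there are C(2,j) ways to pick which j.
By inclusion–exclusion, the number of valid placements is Σ_{j=0}^{2} (−1)^j C(2,j)·(4−j)!.
Computing: 24 − 12 + 2 = 14.

14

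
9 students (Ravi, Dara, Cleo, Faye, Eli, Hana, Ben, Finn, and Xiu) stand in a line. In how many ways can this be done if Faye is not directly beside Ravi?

282240

There are 9! = 362880 arrangements in all. If Faye and Ravi are adjacent, merging them into one block gives 2·(8)! = 80640 arrangements.
Complementary counting: 362880 − 80640 = 282240.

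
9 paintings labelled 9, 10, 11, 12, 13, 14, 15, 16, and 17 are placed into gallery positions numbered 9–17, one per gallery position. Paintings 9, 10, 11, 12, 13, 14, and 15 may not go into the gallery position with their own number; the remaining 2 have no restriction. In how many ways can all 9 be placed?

165016

Let Aᵢ (for 9 ≤ i ≤ 15) be the placements that put painting i in its forbidden gallery position. Any j of these fix j positions, leaving (9−j)! ways to fill the rest, and there are C(7,j) ways to pick which j.
By inclusion–exclusion, the number of valid placements is Σ_{j=0}^{7} (−1)^j C(7,j)·(9−j)!.
Computing: 362880 − 282240 + 105840 − 25200 + 4200 − 504 + 42 − 2 = 165016.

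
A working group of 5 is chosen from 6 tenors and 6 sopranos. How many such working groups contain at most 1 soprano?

96

Split by how many sopranos are chosen (0 through 1).
Sum: C(6,0)·C(6,5) + C(6,1)·C(6,4) = 6 + 90 = 96.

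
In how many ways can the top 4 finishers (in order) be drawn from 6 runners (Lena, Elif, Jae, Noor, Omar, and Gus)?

This is an ordered selection of 4 from 6: P(6,4).
That gives 6 × 5 × 4 × 3 = 360.

360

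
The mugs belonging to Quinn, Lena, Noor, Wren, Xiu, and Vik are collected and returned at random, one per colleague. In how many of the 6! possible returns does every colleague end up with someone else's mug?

This is the derangement count D_6: permutations of 6 items with no fixed point.
By inclusion–exclusion this is Σ_{j=0}^{6} (−1)^j C(6,j)·(6−j)!.
Computing: 720 − 720 + 360 − 120 + 30 − 6 + 1 = 265.

265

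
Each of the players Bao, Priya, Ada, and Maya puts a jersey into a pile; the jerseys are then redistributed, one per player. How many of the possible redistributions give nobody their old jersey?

Count assignments avoiding every fixed point. For any j of the 4 players fixed to their old jersey, the other 4−j can be arranged in (4−j)! ways.
By inclusion–exclusion this is Σ_{j=0}^{4} (−1)^j C(4,j)·(4−j)!.
Computing: 24 − 24 + 12 − 4 + 1 = 9.

9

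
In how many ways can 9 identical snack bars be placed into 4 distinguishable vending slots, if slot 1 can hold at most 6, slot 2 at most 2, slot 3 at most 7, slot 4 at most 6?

112

Without the upper bounds there are C(12,3) = 220 ways to split 9 among 4 vending slots.
Subtract solutions that violate a single cap (substitute x_i' = x_i − (cap_i+1)): x_1 ≥ 7 gives C(5,3) = 10; x_2 ≥ 3 gives C(9,3) = 84; x_3 ≥ 8 gives C(4,3) = 4; x_4 ≥ 7 gives C(5,3) = 10. Together 108.
No two caps can be exceeded simultaneously, so the pair terms are all 0.
By inclusion–exclusion the count is 220 − 108 + 0 = 112.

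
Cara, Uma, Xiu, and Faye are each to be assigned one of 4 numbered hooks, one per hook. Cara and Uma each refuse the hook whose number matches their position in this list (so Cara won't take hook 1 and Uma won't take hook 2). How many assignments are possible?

14

Let Aᵢ (for i ∈ {1, 2}) be the placements that put person i in their forbidden hook. Any j of these fix j positions, leaving (4−j)! ways to fill the rest, and there are C(2,j) ways to pick which j.
By inclusion–exclusion, the number of valid placements is Σ_{j=0}^{2} (−1)^j C(2,j)·(4−j)!.
Computing: 24 − 12 + 2 = 14.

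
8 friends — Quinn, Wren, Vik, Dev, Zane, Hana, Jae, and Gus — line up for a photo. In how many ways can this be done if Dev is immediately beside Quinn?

Treat {Dev, Quinn} as a single unit. There are 7 units to order, and the pair itself can be ordered 2 ways.
So the count is 2·(7)! = 10080.

10080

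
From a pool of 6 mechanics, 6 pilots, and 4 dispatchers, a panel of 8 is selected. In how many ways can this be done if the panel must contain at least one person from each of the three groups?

12285

With no constraint there are C(16,8) = 12870 possible selections.
Selections missing a whole group: no mechanics → C(10,8) = 45; no pilots → C(10,8) = 45; no dispatchers → C(12,8) = 495.
Add back selections omitting two groups (i.e. drawn from a single group): C(6,8) + C(6,8) + C(4,8) = 0.
By inclusion–exclusion: 12870 − 585 + 0 = 12285.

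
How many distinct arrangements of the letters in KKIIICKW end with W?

With the last slot taken by W, it remains to arrange the other 7 letters (KKIIICK).
Those 7 letters have I appearing 3 times and K appearing 3 times, giving (7)!/(3!·3!) = 140.

140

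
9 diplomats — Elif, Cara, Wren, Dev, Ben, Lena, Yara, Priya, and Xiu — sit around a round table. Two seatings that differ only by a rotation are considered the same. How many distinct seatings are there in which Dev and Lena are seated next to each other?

Glue Dev and Lena into a block (2 internal orders). Seating 8 units around a circle gives (7)! arrangements.
So 2 × (7)! = 2 × 5040 = 10080.

10080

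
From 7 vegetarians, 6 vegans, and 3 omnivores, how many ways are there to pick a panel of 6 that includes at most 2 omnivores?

Split by how many omnivores are chosen (0 through 2).
Sum: C(3,0)·C(13,6) + C(3,1)·C(13,5) + C(3,2)·C(13,4) = 1716 + 3861 + 2145 = 7722.

7722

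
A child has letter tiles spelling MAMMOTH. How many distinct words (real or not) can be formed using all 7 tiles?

The 7 letters of MAMMOTH have repeats: M appearing 3 times.
Dividing 7! = 5040 by 3! = 6 for the repeated letters gives 840.

840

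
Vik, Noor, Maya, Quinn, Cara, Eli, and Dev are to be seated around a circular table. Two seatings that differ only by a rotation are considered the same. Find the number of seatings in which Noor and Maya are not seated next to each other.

480

Without the restriction there are (6)! = 720 seatings.
Seatings with Noor beside Maya: treat them as a block with 2 internal orders, giving 2 × (5)! = 240.
Subtracting, 720 − 240 = 480.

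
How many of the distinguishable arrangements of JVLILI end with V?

With the last slot taken by V, it remains to arrange the other 5 letters (JLILI).
Those 5 letters have I appearing twice and L appearing twice, giving (5)!/(2!·2!) = 30.

30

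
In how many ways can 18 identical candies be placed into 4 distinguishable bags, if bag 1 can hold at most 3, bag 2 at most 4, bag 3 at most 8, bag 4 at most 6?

Without the upper bounds there are C(21,3) = 1330 ways to split 18 among 4 bags.
Subtract solutions that violate a single cap (substitute x_i' = x_i − (cap_i+1)): x_1 ≥ 4 gives C(17,3) = 680; x_2 ≥ 5 gives C(16,3) = 560; x_3 ≥ 9 gives C(12,3) = 220; x_4 ≥ 7 gives C(14,3) = 364. Together 1824.
Add back pairs where two caps are both exceeded: 220 + 56 + 120 + 35 + 84 + 10 = 525.
Subtract triples: 1 + 10 + 0 + 0 = 11.
By inclusion–exclusion the count is 1330 − 1824 + 525 − 11 = 20.

20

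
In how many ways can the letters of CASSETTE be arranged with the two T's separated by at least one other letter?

There are 8!/(2!·2!·2!) = 5040 arrangements of CASSETTE in total.
Arrangements with the T's together: treat TT as one letter, giving (7)!/(2!·2!) = 1260.
Subtracting, 5040 − 1260 = 3780 arrangements keep the T's apart.

3780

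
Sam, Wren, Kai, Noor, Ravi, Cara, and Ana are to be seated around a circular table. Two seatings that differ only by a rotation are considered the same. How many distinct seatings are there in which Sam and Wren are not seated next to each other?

Without the restriction there are (6)! = 720 seatings.
Seatings with Sam beside Wren: treat them as a block with 2 internal orders, giving 2 × (5)! = 240.
Subtracting, 720 − 240 = 480.

480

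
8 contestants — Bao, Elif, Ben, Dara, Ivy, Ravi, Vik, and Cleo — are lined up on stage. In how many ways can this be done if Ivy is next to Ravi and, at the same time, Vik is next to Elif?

2880

Treat {Ivy,Ravi} as one block (2 orders) and {Vik,Elif} as another (2 orders).
That leaves 6 units to arrange: 2 × 2 × 6! = 4 × 720 = 2880.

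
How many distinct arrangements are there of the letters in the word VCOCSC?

120

VCOCSC has 6 letters with C appearing 3 times.
So there are 6! / (3!) = 120 distinguishable arrangements.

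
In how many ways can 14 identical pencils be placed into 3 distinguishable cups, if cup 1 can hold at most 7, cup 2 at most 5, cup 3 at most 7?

Ignoring the caps, the number of non-negative solutions to x_1+…+x_3 = 14 is C(16,2) = 120.
Subtract solutions that violate a single cap (substitute x_i' = x_i − (cap_i+1)): x_1 ≥ 8 gives C(8,2) = 28; x_2 ≥ 6 gives C(10,2) = 45; x_3 ≥ 8 gives C(8,2) = 28. Together 101.
Add back pairs where two caps are both exceeded: 1 + 0 + 1 = 2.
By inclusion–exclusion the count is 120 − 101 + 2 = 21.

21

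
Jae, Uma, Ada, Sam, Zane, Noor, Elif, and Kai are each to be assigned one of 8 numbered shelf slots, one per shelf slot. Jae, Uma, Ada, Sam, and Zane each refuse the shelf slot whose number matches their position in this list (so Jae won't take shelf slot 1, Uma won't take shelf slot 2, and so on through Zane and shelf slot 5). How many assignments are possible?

Let Aᵢ (for 1 ≤ i ≤ 5) be the placements that put person i in their forbidden shelf slot. Any j of these fix j positions, leaving (8−j)! ways to fill the rest, and there are C(5,j) ways to pick which j.
By inclusion–exclusion, the number of valid placements is Σ_{j=0}^{5} (−1)^j C(5,j)·(8−j)!.
Computing: 40320 − 25200 + 7200 − 1200 + 120 − 6 = 21234.

21234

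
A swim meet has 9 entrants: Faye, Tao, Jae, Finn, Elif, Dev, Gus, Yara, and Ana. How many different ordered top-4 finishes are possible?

3024

There are 9 choices for 1st place, 8 for 2nd, and so on down to 6 for position 4.
That gives 9 × 8 × 7 × 6 = 3024.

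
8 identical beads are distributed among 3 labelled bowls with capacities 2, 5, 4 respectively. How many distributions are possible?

9

Ignoring the caps, the number of non-negative solutions to x_1+…+x_3 = 8 is C(10,2) = 45.
Subtract solutions that violate a single cap (substitute x_i' = x_i − (cap_i+1)): x_1 ≥ 3 gives C(7,2) = 21; x_2 ≥ 6 gives C(4,2) = 6; x_3 ≥ 5 gives C(5,2) = 10. Together 37.
Add back pairs where two caps are both exceeded: 0 + 1 + 0 = 1.
By inclusion–exclusion the count is 45 − 37 + 1 = 9.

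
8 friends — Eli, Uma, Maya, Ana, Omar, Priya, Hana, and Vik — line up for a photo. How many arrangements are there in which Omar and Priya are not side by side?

Of the 8! = 40320 arrangements, those with Omar and Priya adjacent number 2 × 7! = 10080 (treat the pair as a block with 2 internal orders).
Complementary counting: 40320 − 10080 = 30240.

30240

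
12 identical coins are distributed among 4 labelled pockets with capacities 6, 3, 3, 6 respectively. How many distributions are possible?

64

Ignoring the caps, the number of non-negative solutions to x_1+…+x_4 = 12 is C(15,3) = 455.
Subtract solutions that violate a single cap (substitute x_i' = x_i − (cap_i+1)): x_1 ≥ 7 gives C(8,3) = 56; x_2 ≥ 4 gives C(11,3) = 165; x_3 ≥ 4 gives C(11,3) = 165; x_4 ≥ 7 gives C(8,3) = 56. Together 442.
Add back pairs where two caps are both exceeded: 4 + 4 + 0 + 35 + 4 + 4 = 51.
By inclusion–exclusion the count is 455 − 442 + 51 = 64.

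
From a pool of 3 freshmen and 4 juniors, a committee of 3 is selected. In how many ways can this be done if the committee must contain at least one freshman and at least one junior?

Total 3-person selections from all 7: C(7,3) = 35.
Subtract selections that omit an entire group: no freshmen → C(4,3) = 4; no juniors → C(3,3) = 1.
Both groups omitted at once is impossible, so 35 − 5 = 30.

30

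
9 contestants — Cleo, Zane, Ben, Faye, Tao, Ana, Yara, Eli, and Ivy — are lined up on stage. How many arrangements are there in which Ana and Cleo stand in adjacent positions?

80640

Glue Ana and Cleo into one block (2 internal orders), leaving 8 units to arrange in a row.
So the count is 2·(8)! = 80640.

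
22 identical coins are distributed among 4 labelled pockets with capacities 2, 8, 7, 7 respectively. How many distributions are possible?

Without the upper bounds there are C(25,3) = 2300 ways to split 22 among 4 pockets.
Subtract solutions that violate a single cap (substitute x_i' = x_i − (cap_i+1)): x_1 ≥ 3 gives C(22,3) = 1540; x_2 ≥ 9 gives C(16,3) = 560; x_3 ≥ 8 gives C(17,3) = 680; x_4 ≥ 8 gives C(17,3) = 680. Together 3460.
Add back pairs where two caps are both exceeded: 286 + 364 + 364 + 56 + 56 + 84 = 1210.
Subtract triples: 10 + 10 + 20 + 0 = 40.
By inclusion–exclusion the count is 2300 − 3460 + 1210 − 40 = 10.

10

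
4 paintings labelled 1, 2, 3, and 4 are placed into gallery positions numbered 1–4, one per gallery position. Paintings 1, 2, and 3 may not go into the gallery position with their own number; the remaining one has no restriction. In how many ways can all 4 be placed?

Let Aᵢ (for i ∈ {1, 2, 3}) be the placements that put painting i in its forbidden gallery position. Any j of these fix j positions, leaving (4−j)! ways to fill the rest, and there are C(3,j) ways to pick which j.
By inclusion–exclusion, the number of valid placements is Σ_{j=0}^{3} (−1)^j C(3,j)·(4−j)!.
Computing: 24 − 18 + 6 − 1 = 11.

11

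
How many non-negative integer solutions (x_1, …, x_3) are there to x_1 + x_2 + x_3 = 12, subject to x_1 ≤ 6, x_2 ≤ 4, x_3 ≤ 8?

25

By stars and bars, unrestricted non-negative solutions to x_1+…+x_3 = 12 number C(12+2,2) = 91.
Subtract solutions that violate a single cap (substitute x_i' = x_i − (cap_i+1)): x_1 ≥ 7 gives C(7,2) = 21; x_2 ≥ 5 gives C(9,2) = 36; x_3 ≥ 9 gives C(5,2) = 10. Together 67.
Add back pairs where two caps are both exceeded: 1 + 0 + 0 = 1.
By inclusion–exclusion the count is 91 − 67 + 1 = 25.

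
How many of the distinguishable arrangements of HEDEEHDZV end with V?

Fix V in the last position and arrange the remaining 8 letters.
Those 8 letters have D appearing twice, E appearing 3 times, and H appearing twice, giving (8)!/(3!·2!·2!) = 1680.

1680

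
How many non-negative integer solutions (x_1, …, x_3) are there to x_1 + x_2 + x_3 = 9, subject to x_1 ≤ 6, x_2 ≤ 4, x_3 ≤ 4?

By stars and bars, unrestricted non-negative solutions to x_1+…+x_3 = 9 number C(9+2,2) = 55.
Subtract solutions that violate a single cap (substitute x_i' = x_i − (cap_i+1)): x_1 ≥ 7 gives C(4,2) = 6; x_2 ≥ 5 gives C(6,2) = 15; x_3 ≥ 5 gives C(6,2) = 15. Together 36.
No two caps can be exceeded simultaneously, so the pair terms are all 0.
By inclusion–exclusion the count is 55 − 36 + 0 = 19.

19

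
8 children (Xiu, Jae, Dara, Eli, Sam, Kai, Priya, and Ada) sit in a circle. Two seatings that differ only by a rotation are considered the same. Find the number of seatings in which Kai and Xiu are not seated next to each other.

All circular seatings of 8 people number (7)! = 5040.
Seatings with Kai beside Xiu: treat them as a block with 2 internal orders, giving 2 × (6)! = 1440.
Subtracting, 5040 − 1440 = 3600.

3600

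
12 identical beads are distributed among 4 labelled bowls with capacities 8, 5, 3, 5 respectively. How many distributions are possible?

123

By stars and bars, unrestricted non-negative solutions to x_1+…+x_4 = 12 number C(12+3,3) = 455.
Subtract solutions that violate a single cap (substitute x_i' = x_i − (cap_i+1)): x_1 ≥ 9 gives C(6,3) = 20; x_2 ≥ 6 gives C(9,3) = 84; x_3 ≥ 4 gives C(11,3) = 165; x_4 ≥ 6 gives C(9,3) = 84. Together 353.
Add back pairs where two caps are both exceeded: 0 + 0 + 0 + 10 + 1 + 10 = 21.
By inclusion–exclusion the count is 455 − 353 + 21 = 123.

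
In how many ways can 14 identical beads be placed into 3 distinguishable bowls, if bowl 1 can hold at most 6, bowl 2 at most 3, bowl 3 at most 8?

10

Without the upper bounds there are C(16,2) = 120 ways to split 14 among 3 bowls.
Subtract solutions that violate a single cap (substitute x_i' = x_i − (cap_i+1)): x_1 ≥ 7 gives C(9,2) = 36; x_2 ≥ 4 gives C(12,2) = 66; x_3 ≥ 9 gives C(7,2) = 21. Together 123.
Add back pairs where two caps are both exceeded: 10 + 0 + 3 = 13.
By inclusion–exclusion the count is 120 − 123 + 13 = 10.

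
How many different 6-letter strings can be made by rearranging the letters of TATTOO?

TATTOO has 6 letters with O appearing twice and T appearing 3 times.
Dividing 6! = 720 by 3!·2! = 12 for the repeated letters gives 60.

60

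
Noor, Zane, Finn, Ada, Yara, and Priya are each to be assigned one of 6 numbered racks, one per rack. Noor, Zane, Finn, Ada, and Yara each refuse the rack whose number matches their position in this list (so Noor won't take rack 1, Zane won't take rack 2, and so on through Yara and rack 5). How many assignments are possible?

309

Let Aᵢ (for 1 ≤ i ≤ 5) be the placements that put person i in their forbidden rack. Any j of these fix j positions, leaving (6−j)! ways to fill the rest, and there are C(5,j) ways to pick which j.
By inclusion–exclusion, the number of valid placements is Σ_{j=0}^{5} (−1)^j C(5,j)·(6−j)!.
Computing: 720 − 600 + 240 − 60 + 10 − 1 = 309.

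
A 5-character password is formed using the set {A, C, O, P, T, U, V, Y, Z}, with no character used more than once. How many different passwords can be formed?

With no repetition, fill the 5 characters in order: 9 choices, then 8, down to 5.
That product is 9 × 8 × 7 × 6 × 5 = 15120.

15120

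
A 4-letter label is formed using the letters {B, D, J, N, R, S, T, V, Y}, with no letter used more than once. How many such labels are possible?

3024

With no repetition, fill the 4 letters in order: 9 choices, then 8, down to 6.
9 × 8 × 7 × 6 = 3024.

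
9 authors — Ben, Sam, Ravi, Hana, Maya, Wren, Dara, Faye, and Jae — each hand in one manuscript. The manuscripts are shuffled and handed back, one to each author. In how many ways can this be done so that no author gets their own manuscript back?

Count assignments avoiding every fixed point. For any j of the 9 authors fixed to their own manuscript, the other 9−j can be arranged in (9−j)! ways.
By inclusion–exclusion this is Σ_{j=0}^{9} (−1)^j C(9,j)·(9−j)!.
Computing: 362880 − 362880 + 181440 − 60480 + 15120 − 3024 + 504 − 72 + 9 − 1 = 133496.

133496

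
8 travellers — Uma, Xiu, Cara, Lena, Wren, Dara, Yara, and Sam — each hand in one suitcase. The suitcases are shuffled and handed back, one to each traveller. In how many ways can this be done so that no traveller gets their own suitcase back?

14833

Count assignments avoiding every fixed point. For any j of the 8 travellers fixed to their own suitcase, the other 8−j can be arranged in (8−j)! ways.
By inclusion–exclusion this is Σ_{j=0}^{8} (−1)^j C(8,j)·(8−j)!.
Computing: 40320 − 40320 + 20160 − 6720 + 1680 − 336 + 56 − 8 + 1 = 14833.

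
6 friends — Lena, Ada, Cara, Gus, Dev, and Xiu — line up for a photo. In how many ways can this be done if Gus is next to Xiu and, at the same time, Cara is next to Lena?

96

Treat {Gus,Xiu} as one block (2 orders) and {Cara,Lena} as another (2 orders).
That leaves 4 units to arrange: 2 × 2 × 4! = 4 × 24 = 96.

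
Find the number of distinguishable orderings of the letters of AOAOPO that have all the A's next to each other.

Treat the 2 copies of A as a single block. The multiset to arrange is then {AA, O, O, O, P}, 5 items in all.
That gives (5)!/(3!) = 20 arrangements.

20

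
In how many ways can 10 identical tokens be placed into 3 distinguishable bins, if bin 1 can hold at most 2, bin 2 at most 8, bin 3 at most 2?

Ignoring the caps, the number of non-negative solutions to x_1+…+x_3 = 10 is C(12,2) = 66.
Subtract solutions that violate a single cap (substitute x_i' = x_i − (cap_i+1)): x_1 ≥ 3 gives C(9,2) = 36; x_2 ≥ 9 gives C(3,2) = 3; x_3 ≥ 3 gives C(9,2) = 36. Together 75.
Add back pairs where two caps are both exceeded: 0 + 15 + 0 = 15.
By inclusion–exclusion the count is 66 − 75 + 15 = 6.

6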